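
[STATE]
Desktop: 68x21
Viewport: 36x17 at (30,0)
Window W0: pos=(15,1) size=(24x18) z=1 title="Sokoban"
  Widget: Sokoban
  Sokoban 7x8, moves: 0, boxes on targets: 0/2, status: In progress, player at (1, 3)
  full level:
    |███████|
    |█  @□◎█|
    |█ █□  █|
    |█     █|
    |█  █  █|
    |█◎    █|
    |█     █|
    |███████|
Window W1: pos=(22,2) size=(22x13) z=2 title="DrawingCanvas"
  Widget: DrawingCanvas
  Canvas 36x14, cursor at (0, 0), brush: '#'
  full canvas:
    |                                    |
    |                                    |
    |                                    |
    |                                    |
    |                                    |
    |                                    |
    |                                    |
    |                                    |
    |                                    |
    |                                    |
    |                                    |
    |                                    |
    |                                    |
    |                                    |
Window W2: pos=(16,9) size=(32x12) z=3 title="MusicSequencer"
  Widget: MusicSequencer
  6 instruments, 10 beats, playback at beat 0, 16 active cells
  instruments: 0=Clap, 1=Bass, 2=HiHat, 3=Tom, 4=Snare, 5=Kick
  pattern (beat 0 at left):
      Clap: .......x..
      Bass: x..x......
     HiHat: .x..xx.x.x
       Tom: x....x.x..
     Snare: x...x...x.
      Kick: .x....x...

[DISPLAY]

                                    
━━━━━━━━┓                           
━━━━━━━━━━━━━┓                      
gCanvas      ┃                      
─────────────┨                      
             ┃                      
             ┃                      
             ┃                      
             ┃                      
━━━━━━━━━━━━━━━━━┓                  
er               ┃                  
─────────────────┨                  
789              ┃                  
█··              ┃                  
···              ┃                  
█·█              ┃                  
█··              ┃                  


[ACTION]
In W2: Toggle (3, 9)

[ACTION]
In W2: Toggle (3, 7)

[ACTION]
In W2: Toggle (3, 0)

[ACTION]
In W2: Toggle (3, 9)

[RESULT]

                                    
━━━━━━━━┓                           
━━━━━━━━━━━━━┓                      
gCanvas      ┃                      
─────────────┨                      
             ┃                      
             ┃                      
             ┃                      
             ┃                      
━━━━━━━━━━━━━━━━━┓                  
er               ┃                  
─────────────────┨                  
789              ┃                  
█··              ┃                  
···              ┃                  
█·█              ┃                  
···              ┃                  


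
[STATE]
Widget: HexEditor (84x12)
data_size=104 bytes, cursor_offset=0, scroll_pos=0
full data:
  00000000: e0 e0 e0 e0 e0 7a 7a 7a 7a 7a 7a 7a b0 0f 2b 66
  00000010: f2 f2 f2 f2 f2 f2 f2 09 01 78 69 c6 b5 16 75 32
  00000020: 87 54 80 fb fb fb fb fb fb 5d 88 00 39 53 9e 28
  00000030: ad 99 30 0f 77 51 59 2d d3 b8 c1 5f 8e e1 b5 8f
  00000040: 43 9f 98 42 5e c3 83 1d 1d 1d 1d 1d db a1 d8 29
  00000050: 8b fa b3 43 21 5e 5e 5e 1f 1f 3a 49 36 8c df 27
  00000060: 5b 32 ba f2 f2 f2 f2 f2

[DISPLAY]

00000000  E0 e0 e0 e0 e0 7a 7a 7a  7a 7a 7a 7a b0 0f 2b 66  |.....zzzzzzz..+f|      
00000010  f2 f2 f2 f2 f2 f2 f2 09  01 78 69 c6 b5 16 75 32  |.........xi...u2|      
00000020  87 54 80 fb fb fb fb fb  fb 5d 88 00 39 53 9e 28  |.T.......]..9S.(|      
00000030  ad 99 30 0f 77 51 59 2d  d3 b8 c1 5f 8e e1 b5 8f  |..0.wQY-..._....|      
00000040  43 9f 98 42 5e c3 83 1d  1d 1d 1d 1d db a1 d8 29  |C..B^..........)|      
00000050  8b fa b3 43 21 5e 5e 5e  1f 1f 3a 49 36 8c df 27  |...C!^^^..:I6..'|      
00000060  5b 32 ba f2 f2 f2 f2 f2                           |[2......        |      
                                                                                    
                                                                                    
                                                                                    
                                                                                    
                                                                                    


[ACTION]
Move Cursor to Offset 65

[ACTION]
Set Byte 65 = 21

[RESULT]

00000000  e0 e0 e0 e0 e0 7a 7a 7a  7a 7a 7a 7a b0 0f 2b 66  |.....zzzzzzz..+f|      
00000010  f2 f2 f2 f2 f2 f2 f2 09  01 78 69 c6 b5 16 75 32  |.........xi...u2|      
00000020  87 54 80 fb fb fb fb fb  fb 5d 88 00 39 53 9e 28  |.T.......]..9S.(|      
00000030  ad 99 30 0f 77 51 59 2d  d3 b8 c1 5f 8e e1 b5 8f  |..0.wQY-..._....|      
00000040  43 21 98 42 5e c3 83 1d  1d 1d 1d 1d db a1 d8 29  |C!.B^..........)|      
00000050  8b fa b3 43 21 5e 5e 5e  1f 1f 3a 49 36 8c df 27  |...C!^^^..:I6..'|      
00000060  5b 32 ba f2 f2 f2 f2 f2                           |[2......        |      
                                                                                    
                                                                                    
                                                                                    
                                                                                    
                                                                                    


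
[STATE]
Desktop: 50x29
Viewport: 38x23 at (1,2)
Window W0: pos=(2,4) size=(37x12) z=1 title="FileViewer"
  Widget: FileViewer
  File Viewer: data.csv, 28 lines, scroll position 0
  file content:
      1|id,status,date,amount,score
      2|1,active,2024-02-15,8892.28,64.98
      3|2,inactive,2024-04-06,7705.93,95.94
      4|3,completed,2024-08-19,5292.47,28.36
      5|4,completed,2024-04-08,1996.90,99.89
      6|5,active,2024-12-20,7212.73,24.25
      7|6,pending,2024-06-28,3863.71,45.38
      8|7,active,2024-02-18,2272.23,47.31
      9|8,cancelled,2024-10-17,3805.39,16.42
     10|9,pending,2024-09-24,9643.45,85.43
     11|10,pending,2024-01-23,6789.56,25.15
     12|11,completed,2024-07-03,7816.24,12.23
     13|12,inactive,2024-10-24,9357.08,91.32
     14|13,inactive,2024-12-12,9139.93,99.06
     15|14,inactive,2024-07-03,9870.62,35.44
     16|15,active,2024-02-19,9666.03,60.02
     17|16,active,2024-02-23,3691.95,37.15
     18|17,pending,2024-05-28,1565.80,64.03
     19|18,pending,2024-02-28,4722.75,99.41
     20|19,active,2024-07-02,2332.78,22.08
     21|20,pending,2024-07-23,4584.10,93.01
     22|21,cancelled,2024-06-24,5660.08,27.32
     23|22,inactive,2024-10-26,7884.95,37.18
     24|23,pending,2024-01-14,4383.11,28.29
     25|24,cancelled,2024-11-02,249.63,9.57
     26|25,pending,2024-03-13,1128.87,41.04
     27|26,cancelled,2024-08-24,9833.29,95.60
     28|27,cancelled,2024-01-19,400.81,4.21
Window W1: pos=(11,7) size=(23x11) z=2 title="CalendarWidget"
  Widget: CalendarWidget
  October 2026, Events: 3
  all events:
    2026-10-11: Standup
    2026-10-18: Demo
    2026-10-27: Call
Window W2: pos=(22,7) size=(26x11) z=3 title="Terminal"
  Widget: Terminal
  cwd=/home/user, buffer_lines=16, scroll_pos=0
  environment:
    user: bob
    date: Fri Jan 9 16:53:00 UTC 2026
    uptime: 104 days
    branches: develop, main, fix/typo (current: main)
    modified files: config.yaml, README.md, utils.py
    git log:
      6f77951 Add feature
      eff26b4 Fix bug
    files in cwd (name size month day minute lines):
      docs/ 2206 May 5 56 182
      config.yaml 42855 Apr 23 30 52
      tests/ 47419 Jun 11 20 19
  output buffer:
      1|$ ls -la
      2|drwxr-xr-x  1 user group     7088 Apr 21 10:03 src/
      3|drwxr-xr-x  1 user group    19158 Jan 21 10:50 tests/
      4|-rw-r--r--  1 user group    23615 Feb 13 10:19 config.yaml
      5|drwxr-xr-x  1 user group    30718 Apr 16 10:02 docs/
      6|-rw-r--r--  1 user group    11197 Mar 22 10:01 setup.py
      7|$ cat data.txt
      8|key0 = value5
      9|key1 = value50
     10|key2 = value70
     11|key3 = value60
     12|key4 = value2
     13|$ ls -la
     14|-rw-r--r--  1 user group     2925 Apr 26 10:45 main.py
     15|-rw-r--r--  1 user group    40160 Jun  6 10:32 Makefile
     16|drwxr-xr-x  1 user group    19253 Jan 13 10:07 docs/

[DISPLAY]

                                      
                                      
 ┏━━━━━━━━━━━━━━━━━━━━━━━━━━━━━━━━━━━┓
 ┃ FileViewer                        ┃
 ┠───────────────────────────────────┨
 ┃id,statu┏━━━━━━━━━━┏━━━━━━━━━━━━━━━━
 ┃1,active┃ CalendarW┃ Terminal       
 ┃2,inacti┠──────────┠────────────────
 ┃3,comple┃     Octob┃$ ls -la        
 ┃4,comple┃Mo Tu We T┃drwxr-xr-x  1 us
 ┃5,active┃          ┃drwxr-xr-x  1 us
 ┃6,pendin┃ 5  6  7  ┃-rw-r--r--  1 us
 ┃7,active┃12 13 14 1┃drwxr-xr-x  1 us
 ┗━━━━━━━━┃19 20 21 2┃-rw-r--r--  1 us
          ┃26 27* 28 ┃$ cat data.txt  
          ┗━━━━━━━━━━┗━━━━━━━━━━━━━━━━
                                      
                                      
                                      
                                      
                                      
                                      
                                      


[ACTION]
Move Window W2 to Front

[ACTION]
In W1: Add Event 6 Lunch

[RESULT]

                                      
                                      
 ┏━━━━━━━━━━━━━━━━━━━━━━━━━━━━━━━━━━━┓
 ┃ FileViewer                        ┃
 ┠───────────────────────────────────┨
 ┃id,statu┏━━━━━━━━━━┏━━━━━━━━━━━━━━━━
 ┃1,active┃ CalendarW┃ Terminal       
 ┃2,inacti┠──────────┠────────────────
 ┃3,comple┃     Octob┃$ ls -la        
 ┃4,comple┃Mo Tu We T┃drwxr-xr-x  1 us
 ┃5,active┃          ┃drwxr-xr-x  1 us
 ┃6,pendin┃ 5  6*  7 ┃-rw-r--r--  1 us
 ┃7,active┃12 13 14 1┃drwxr-xr-x  1 us
 ┗━━━━━━━━┃19 20 21 2┃-rw-r--r--  1 us
          ┃26 27* 28 ┃$ cat data.txt  
          ┗━━━━━━━━━━┗━━━━━━━━━━━━━━━━
                                      
                                      
                                      
                                      
                                      
                                      
                                      


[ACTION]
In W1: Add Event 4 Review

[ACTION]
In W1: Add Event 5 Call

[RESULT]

                                      
                                      
 ┏━━━━━━━━━━━━━━━━━━━━━━━━━━━━━━━━━━━┓
 ┃ FileViewer                        ┃
 ┠───────────────────────────────────┨
 ┃id,statu┏━━━━━━━━━━┏━━━━━━━━━━━━━━━━
 ┃1,active┃ CalendarW┃ Terminal       
 ┃2,inacti┠──────────┠────────────────
 ┃3,comple┃     Octob┃$ ls -la        
 ┃4,comple┃Mo Tu We T┃drwxr-xr-x  1 us
 ┃5,active┃          ┃drwxr-xr-x  1 us
 ┃6,pendin┃ 5*  6*  7┃-rw-r--r--  1 us
 ┃7,active┃12 13 14 1┃drwxr-xr-x  1 us
 ┗━━━━━━━━┃19 20 21 2┃-rw-r--r--  1 us
          ┃26 27* 28 ┃$ cat data.txt  
          ┗━━━━━━━━━━┗━━━━━━━━━━━━━━━━
                                      
                                      
                                      
                                      
                                      
                                      
                                      


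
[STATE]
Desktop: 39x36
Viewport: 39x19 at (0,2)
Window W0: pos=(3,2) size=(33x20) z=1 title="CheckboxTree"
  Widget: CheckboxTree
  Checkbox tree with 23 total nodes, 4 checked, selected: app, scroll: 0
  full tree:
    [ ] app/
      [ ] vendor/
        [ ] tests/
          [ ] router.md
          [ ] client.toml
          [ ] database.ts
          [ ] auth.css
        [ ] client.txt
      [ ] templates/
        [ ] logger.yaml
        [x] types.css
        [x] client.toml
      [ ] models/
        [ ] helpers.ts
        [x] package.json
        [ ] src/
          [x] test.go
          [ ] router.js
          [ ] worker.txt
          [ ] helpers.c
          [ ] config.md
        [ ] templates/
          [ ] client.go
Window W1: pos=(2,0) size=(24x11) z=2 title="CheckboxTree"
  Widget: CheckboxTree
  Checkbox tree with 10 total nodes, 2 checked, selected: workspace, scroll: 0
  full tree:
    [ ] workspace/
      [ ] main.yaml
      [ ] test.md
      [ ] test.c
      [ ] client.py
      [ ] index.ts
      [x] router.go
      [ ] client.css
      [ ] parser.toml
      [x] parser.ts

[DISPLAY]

  ┠──────────────────────┨━━━━━━━━━┓   
  ┃>[-] workspace/       ┃         ┃   
  ┃   [ ] main.yaml      ┃─────────┨   
  ┃   [ ] test.md        ┃         ┃   
  ┃   [ ] test.c         ┃         ┃   
  ┃   [ ] client.py      ┃         ┃   
  ┃   [ ] index.ts       ┃         ┃   
  ┃   [x] router.go      ┃         ┃   
  ┗━━━━━━━━━━━━━━━━━━━━━━┛         ┃   
   ┃       [ ] auth.css            ┃   
   ┃     [ ] client.txt            ┃   
   ┃   [-] templates/              ┃   
   ┃     [ ] logger.yaml           ┃   
   ┃     [x] types.css             ┃   
   ┃     [x] client.toml           ┃   
   ┃   [-] models/                 ┃   
   ┃     [ ] helpers.ts            ┃   
   ┃     [x] package.json          ┃   
   ┃     [-] src/                  ┃   


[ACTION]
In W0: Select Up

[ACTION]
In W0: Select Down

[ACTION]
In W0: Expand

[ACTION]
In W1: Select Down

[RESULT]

  ┠──────────────────────┨━━━━━━━━━┓   
  ┃ [-] workspace/       ┃         ┃   
  ┃>  [ ] main.yaml      ┃─────────┨   
  ┃   [ ] test.md        ┃         ┃   
  ┃   [ ] test.c         ┃         ┃   
  ┃   [ ] client.py      ┃         ┃   
  ┃   [ ] index.ts       ┃         ┃   
  ┃   [x] router.go      ┃         ┃   
  ┗━━━━━━━━━━━━━━━━━━━━━━┛         ┃   
   ┃       [ ] auth.css            ┃   
   ┃     [ ] client.txt            ┃   
   ┃   [-] templates/              ┃   
   ┃     [ ] logger.yaml           ┃   
   ┃     [x] types.css             ┃   
   ┃     [x] client.toml           ┃   
   ┃   [-] models/                 ┃   
   ┃     [ ] helpers.ts            ┃   
   ┃     [x] package.json          ┃   
   ┃     [-] src/                  ┃   


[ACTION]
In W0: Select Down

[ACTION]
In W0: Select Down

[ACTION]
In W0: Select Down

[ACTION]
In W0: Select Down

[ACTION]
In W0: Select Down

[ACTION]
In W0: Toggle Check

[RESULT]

  ┠──────────────────────┨━━━━━━━━━┓   
  ┃ [-] workspace/       ┃         ┃   
  ┃>  [ ] main.yaml      ┃─────────┨   
  ┃   [ ] test.md        ┃         ┃   
  ┃   [ ] test.c         ┃         ┃   
  ┃   [ ] client.py      ┃         ┃   
  ┃   [ ] index.ts       ┃         ┃   
  ┃   [x] router.go      ┃         ┃   
  ┗━━━━━━━━━━━━━━━━━━━━━━┛         ┃   
   ┃>      [x] auth.css            ┃   
   ┃     [ ] client.txt            ┃   
   ┃   [-] templates/              ┃   
   ┃     [ ] logger.yaml           ┃   
   ┃     [x] types.css             ┃   
   ┃     [x] client.toml           ┃   
   ┃   [-] models/                 ┃   
   ┃     [ ] helpers.ts            ┃   
   ┃     [x] package.json          ┃   
   ┃     [-] src/                  ┃   


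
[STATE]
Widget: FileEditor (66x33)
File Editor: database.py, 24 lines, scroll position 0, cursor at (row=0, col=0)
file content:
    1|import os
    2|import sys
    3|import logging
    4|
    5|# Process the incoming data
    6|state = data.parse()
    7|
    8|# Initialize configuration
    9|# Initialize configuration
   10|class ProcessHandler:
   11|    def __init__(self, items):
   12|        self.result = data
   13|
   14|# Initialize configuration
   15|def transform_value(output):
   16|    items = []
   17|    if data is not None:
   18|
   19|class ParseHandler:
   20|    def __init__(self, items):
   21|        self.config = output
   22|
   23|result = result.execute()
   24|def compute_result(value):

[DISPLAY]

█mport os                                                        ▲
import sys                                                       █
import logging                                                   ░
                                                                 ░
# Process the incoming data                                      ░
state = data.parse()                                             ░
                                                                 ░
# Initialize configuration                                       ░
# Initialize configuration                                       ░
class ProcessHandler:                                            ░
    def __init__(self, items):                                   ░
        self.result = data                                       ░
                                                                 ░
# Initialize configuration                                       ░
def transform_value(output):                                     ░
    items = []                                                   ░
    if data is not None:                                         ░
                                                                 ░
class ParseHandler:                                              ░
    def __init__(self, items):                                   ░
        self.config = output                                     ░
                                                                 ░
result = result.execute()                                        ░
def compute_result(value):                                       ░
                                                                 ░
                                                                 ░
                                                                 ░
                                                                 ░
                                                                 ░
                                                                 ░
                                                                 ░
                                                                 ░
                                                                 ▼


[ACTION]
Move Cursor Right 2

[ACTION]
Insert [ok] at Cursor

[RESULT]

imok█ort os                                                      ▲
import sys                                                       █
import logging                                                   ░
                                                                 ░
# Process the incoming data                                      ░
state = data.parse()                                             ░
                                                                 ░
# Initialize configuration                                       ░
# Initialize configuration                                       ░
class ProcessHandler:                                            ░
    def __init__(self, items):                                   ░
        self.result = data                                       ░
                                                                 ░
# Initialize configuration                                       ░
def transform_value(output):                                     ░
    items = []                                                   ░
    if data is not None:                                         ░
                                                                 ░
class ParseHandler:                                              ░
    def __init__(self, items):                                   ░
        self.config = output                                     ░
                                                                 ░
result = result.execute()                                        ░
def compute_result(value):                                       ░
                                                                 ░
                                                                 ░
                                                                 ░
                                                                 ░
                                                                 ░
                                                                 ░
                                                                 ░
                                                                 ░
                                                                 ▼


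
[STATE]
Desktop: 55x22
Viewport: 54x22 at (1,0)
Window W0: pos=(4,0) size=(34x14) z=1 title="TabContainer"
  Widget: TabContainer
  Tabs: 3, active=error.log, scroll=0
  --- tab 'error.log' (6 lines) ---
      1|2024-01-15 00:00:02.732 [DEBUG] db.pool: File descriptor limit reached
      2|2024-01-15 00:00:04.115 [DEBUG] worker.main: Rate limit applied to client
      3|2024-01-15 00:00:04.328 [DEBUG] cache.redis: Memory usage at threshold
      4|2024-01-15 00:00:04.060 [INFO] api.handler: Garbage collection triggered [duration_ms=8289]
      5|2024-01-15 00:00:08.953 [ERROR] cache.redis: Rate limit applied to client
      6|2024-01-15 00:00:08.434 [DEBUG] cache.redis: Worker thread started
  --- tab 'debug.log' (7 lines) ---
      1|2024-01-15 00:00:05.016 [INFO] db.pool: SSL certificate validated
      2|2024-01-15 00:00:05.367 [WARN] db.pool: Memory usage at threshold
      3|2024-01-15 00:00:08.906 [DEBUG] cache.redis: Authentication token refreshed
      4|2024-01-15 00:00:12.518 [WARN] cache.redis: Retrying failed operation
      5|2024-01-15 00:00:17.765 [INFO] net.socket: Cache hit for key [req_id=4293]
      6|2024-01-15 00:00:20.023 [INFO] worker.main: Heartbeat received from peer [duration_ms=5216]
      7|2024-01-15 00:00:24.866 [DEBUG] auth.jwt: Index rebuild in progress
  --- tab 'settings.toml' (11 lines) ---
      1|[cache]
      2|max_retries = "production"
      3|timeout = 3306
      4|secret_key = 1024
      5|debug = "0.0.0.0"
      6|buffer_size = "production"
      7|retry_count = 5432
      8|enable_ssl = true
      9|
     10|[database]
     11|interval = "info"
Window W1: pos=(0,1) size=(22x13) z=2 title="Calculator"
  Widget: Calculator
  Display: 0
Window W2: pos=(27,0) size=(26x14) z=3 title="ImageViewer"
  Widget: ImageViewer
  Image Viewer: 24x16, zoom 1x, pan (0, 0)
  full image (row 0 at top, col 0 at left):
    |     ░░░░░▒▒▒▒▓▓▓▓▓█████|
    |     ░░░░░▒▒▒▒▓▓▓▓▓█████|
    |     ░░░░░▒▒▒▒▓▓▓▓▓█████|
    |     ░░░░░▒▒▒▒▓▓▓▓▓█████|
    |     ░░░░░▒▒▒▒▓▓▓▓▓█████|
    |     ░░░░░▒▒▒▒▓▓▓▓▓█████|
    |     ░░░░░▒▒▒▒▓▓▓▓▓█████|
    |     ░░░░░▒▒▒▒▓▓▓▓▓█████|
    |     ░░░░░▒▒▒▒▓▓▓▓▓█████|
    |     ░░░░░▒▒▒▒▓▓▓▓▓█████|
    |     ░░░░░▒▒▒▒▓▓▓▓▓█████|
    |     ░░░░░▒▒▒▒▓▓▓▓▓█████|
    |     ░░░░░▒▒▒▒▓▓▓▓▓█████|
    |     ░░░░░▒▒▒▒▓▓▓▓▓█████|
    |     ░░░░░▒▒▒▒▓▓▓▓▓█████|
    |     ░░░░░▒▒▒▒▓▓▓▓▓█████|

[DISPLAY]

   ┏━━━━━━━━━━━━━━━━━━━━━━┏━━━━━━━━━━━━━━━━━━━━━━━━┓  
━━━━━━━━━━━━━━━━━━━━┓     ┃ ImageViewer            ┃  
 Calculator         ┃─────┠────────────────────────┨  
────────────────────┨g.log┃     ░░░░░▒▒▒▒▓▓▓▓▓█████┃  
                   0┃─────┃     ░░░░░▒▒▒▒▓▓▓▓▓█████┃  
┌───┬───┬───┬───┐   ┃02.73┃     ░░░░░▒▒▒▒▓▓▓▓▓█████┃  
│ 7 │ 8 │ 9 │ ÷ │   ┃04.11┃     ░░░░░▒▒▒▒▓▓▓▓▓█████┃  
├───┼───┼───┼───┤   ┃04.32┃     ░░░░░▒▒▒▒▓▓▓▓▓█████┃  
│ 4 │ 5 │ 6 │ × │   ┃04.06┃     ░░░░░▒▒▒▒▓▓▓▓▓█████┃  
├───┼───┼───┼───┤   ┃08.95┃     ░░░░░▒▒▒▒▓▓▓▓▓█████┃  
│ 1 │ 2 │ 3 │ - │   ┃08.43┃     ░░░░░▒▒▒▒▓▓▓▓▓█████┃  
├───┼───┼───┼───┤   ┃     ┃     ░░░░░▒▒▒▒▓▓▓▓▓█████┃  
│ 0 │ . │ = │ + │   ┃     ┃     ░░░░░▒▒▒▒▓▓▓▓▓█████┃  
━━━━━━━━━━━━━━━━━━━━┛━━━━━┗━━━━━━━━━━━━━━━━━━━━━━━━┛  
                                                      
                                                      
                                                      
                                                      
                                                      
                                                      
                                                      
                                                      


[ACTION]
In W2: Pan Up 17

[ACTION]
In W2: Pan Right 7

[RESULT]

   ┏━━━━━━━━━━━━━━━━━━━━━━┏━━━━━━━━━━━━━━━━━━━━━━━━┓  
━━━━━━━━━━━━━━━━━━━━┓     ┃ ImageViewer            ┃  
 Calculator         ┃─────┠────────────────────────┨  
────────────────────┨g.log┃░░░▒▒▒▒▓▓▓▓▓█████       ┃  
                   0┃─────┃░░░▒▒▒▒▓▓▓▓▓█████       ┃  
┌───┬───┬───┬───┐   ┃02.73┃░░░▒▒▒▒▓▓▓▓▓█████       ┃  
│ 7 │ 8 │ 9 │ ÷ │   ┃04.11┃░░░▒▒▒▒▓▓▓▓▓█████       ┃  
├───┼───┼───┼───┤   ┃04.32┃░░░▒▒▒▒▓▓▓▓▓█████       ┃  
│ 4 │ 5 │ 6 │ × │   ┃04.06┃░░░▒▒▒▒▓▓▓▓▓█████       ┃  
├───┼───┼───┼───┤   ┃08.95┃░░░▒▒▒▒▓▓▓▓▓█████       ┃  
│ 1 │ 2 │ 3 │ - │   ┃08.43┃░░░▒▒▒▒▓▓▓▓▓█████       ┃  
├───┼───┼───┼───┤   ┃     ┃░░░▒▒▒▒▓▓▓▓▓█████       ┃  
│ 0 │ . │ = │ + │   ┃     ┃░░░▒▒▒▒▓▓▓▓▓█████       ┃  
━━━━━━━━━━━━━━━━━━━━┛━━━━━┗━━━━━━━━━━━━━━━━━━━━━━━━┛  
                                                      
                                                      
                                                      
                                                      
                                                      
                                                      
                                                      
                                                      


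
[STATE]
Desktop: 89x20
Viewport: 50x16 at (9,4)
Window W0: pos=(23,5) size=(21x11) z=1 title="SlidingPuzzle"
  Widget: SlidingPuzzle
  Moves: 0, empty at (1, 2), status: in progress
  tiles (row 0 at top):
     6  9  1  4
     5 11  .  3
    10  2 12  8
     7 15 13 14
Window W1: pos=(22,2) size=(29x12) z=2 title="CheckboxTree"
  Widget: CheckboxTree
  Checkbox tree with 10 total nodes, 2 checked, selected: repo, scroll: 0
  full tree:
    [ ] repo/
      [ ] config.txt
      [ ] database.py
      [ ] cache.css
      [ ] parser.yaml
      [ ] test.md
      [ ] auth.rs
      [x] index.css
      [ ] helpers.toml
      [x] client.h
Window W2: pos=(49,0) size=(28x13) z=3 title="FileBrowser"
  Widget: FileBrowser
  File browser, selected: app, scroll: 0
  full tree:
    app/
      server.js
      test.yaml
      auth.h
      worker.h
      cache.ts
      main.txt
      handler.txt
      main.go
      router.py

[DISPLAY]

             ┠──────────────────────────┃    serve
             ┃>[-] repo/                ┃    test.
             ┃   [ ] config.txt         ┃    auth.
             ┃   [ ] database.py        ┃    worke
             ┃   [ ] cache.css          ┃    cache
             ┃   [ ] parser.yaml        ┃    main.
             ┃   [ ] test.md            ┃    handl
             ┃   [ ] auth.rs            ┃    main.
             ┃   [x] index.css          ┗━━━━━━━━━
             ┗━━━━━━━━━━━━━━━━━━━━━━━━━━━┛        
              ┃├────┼────┼────┼───┃               
              ┗━━━━━━━━━━━━━━━━━━━┛               
                                                  
                                                  
                                                  
                                                  


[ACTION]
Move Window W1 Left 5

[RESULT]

        ┠───────────────────────────┨   ┃    serve
        ┃>[-] repo/                 ┃   ┃    test.
        ┃   [ ] config.txt          ┃   ┃    auth.
        ┃   [ ] database.py         ┃   ┃    worke
        ┃   [ ] cache.css           ┃   ┃    cache
        ┃   [ ] parser.yaml         ┃   ┃    main.
        ┃   [ ] test.md             ┃   ┃    handl
        ┃   [ ] auth.rs             ┃   ┃    main.
        ┃   [x] index.css           ┃   ┗━━━━━━━━━
        ┗━━━━━━━━━━━━━━━━━━━━━━━━━━━┛             
              ┃├────┼────┼────┼───┃               
              ┗━━━━━━━━━━━━━━━━━━━┛               
                                                  
                                                  
                                                  
                                                  


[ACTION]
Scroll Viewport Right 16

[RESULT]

────────────────────┨   ┃    server.js            
po/                 ┃   ┃    test.yaml            
config.txt          ┃   ┃    auth.h               
database.py         ┃   ┃    worker.h             
cache.css           ┃   ┃    cache.ts             
parser.yaml         ┃   ┃    main.txt             
test.md             ┃   ┃    handler.txt          
auth.rs             ┃   ┃    main.go              
index.css           ┃   ┗━━━━━━━━━━━━━━━━━━━━━━━━━
━━━━━━━━━━━━━━━━━━━━┛                             
────┼────┼────┼───┃                               
━━━━━━━━━━━━━━━━━━┛                               
                                                  
                                                  
                                                  
                                                  


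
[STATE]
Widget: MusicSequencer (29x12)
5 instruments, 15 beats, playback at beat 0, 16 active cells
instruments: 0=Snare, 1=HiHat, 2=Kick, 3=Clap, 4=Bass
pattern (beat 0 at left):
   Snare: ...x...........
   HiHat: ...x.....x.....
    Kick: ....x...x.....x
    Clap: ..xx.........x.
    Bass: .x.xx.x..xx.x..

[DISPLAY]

      ▼12345678901234        
 Snare···█···········        
 HiHat···█·····█·····        
  Kick····█···█·····█        
  Clap··██·········█·        
  Bass·█·██·█··██·█··        
                             
                             
                             
                             
                             
                             


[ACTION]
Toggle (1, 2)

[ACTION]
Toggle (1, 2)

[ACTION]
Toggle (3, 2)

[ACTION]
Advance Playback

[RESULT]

      0▼2345678901234        
 Snare···█···········        
 HiHat···█·····█·····        
  Kick····█···█·····█        
  Clap···█·········█·        
  Bass·█·██·█··██·█··        
                             
                             
                             
                             
                             
                             


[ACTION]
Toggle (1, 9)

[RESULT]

      0▼2345678901234        
 Snare···█···········        
 HiHat···█···········        
  Kick····█···█·····█        
  Clap···█·········█·        
  Bass·█·██·█··██·█··        
                             
                             
                             
                             
                             
                             


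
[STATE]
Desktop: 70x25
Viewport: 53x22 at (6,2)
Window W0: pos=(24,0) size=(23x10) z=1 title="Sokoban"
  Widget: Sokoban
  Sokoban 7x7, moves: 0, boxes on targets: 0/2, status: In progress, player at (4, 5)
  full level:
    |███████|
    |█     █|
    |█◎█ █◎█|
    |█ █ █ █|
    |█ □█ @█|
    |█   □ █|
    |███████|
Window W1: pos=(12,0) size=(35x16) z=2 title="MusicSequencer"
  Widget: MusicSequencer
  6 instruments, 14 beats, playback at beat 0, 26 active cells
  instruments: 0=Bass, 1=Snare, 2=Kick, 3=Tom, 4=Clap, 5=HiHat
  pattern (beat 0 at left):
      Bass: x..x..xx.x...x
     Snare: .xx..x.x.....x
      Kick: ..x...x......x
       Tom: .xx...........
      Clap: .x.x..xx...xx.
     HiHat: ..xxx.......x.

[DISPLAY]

      ┠─────────────────────────────────┨            
      ┃      ▼1234567890123             ┃            
      ┃  Bass█··█··██·█···█             ┃            
      ┃ Snare·██··█·█·····█             ┃            
      ┃  Kick··█···█······█             ┃            
      ┃   Tom·██···········             ┃            
      ┃  Clap·█·█··██···██·             ┃            
      ┃ HiHat··███·······█·             ┃            
      ┃                                 ┃            
      ┃                                 ┃            
      ┃                                 ┃            
      ┃                                 ┃            
      ┃                                 ┃            
      ┗━━━━━━━━━━━━━━━━━━━━━━━━━━━━━━━━━┛            
                                                     
                                                     
                                                     
                                                     
                                                     
                                                     
                                                     
                                                     


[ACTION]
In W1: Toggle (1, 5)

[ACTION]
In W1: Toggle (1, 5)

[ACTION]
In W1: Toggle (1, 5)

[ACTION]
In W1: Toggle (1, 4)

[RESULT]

      ┠─────────────────────────────────┨            
      ┃      ▼1234567890123             ┃            
      ┃  Bass█··█··██·█···█             ┃            
      ┃ Snare·██·█··█·····█             ┃            
      ┃  Kick··█···█······█             ┃            
      ┃   Tom·██···········             ┃            
      ┃  Clap·█·█··██···██·             ┃            
      ┃ HiHat··███·······█·             ┃            
      ┃                                 ┃            
      ┃                                 ┃            
      ┃                                 ┃            
      ┃                                 ┃            
      ┃                                 ┃            
      ┗━━━━━━━━━━━━━━━━━━━━━━━━━━━━━━━━━┛            
                                                     
                                                     
                                                     
                                                     
                                                     
                                                     
                                                     
                                                     


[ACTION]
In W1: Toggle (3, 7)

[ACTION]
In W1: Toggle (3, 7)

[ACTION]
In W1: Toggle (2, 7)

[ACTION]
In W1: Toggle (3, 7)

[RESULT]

      ┠─────────────────────────────────┨            
      ┃      ▼1234567890123             ┃            
      ┃  Bass█··█··██·█···█             ┃            
      ┃ Snare·██·█··█·····█             ┃            
      ┃  Kick··█···██·····█             ┃            
      ┃   Tom·██····█······             ┃            
      ┃  Clap·█·█··██···██·             ┃            
      ┃ HiHat··███·······█·             ┃            
      ┃                                 ┃            
      ┃                                 ┃            
      ┃                                 ┃            
      ┃                                 ┃            
      ┃                                 ┃            
      ┗━━━━━━━━━━━━━━━━━━━━━━━━━━━━━━━━━┛            
                                                     
                                                     
                                                     
                                                     
                                                     
                                                     
                                                     
                                                     
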